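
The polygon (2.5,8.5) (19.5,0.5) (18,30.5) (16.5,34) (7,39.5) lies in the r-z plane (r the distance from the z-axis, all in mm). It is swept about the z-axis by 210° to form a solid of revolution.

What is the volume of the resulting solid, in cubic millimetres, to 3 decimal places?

Profile (r,z), 5 vertices: (2.5,8.5) (19.5,0.5) (18,30.5) (16.5,34) (7,39.5)
edge 0: (2.5,8.5)→(19.5,0.5)  cross = 2.5·0.5 − 19.5·8.5 = -164.5000; (r_i+r_j)·cross = 22·-164.5000 = -3619.0000
edge 1: (19.5,0.5)→(18,30.5)  cross = 19.5·30.5 − 18·0.5 = 585.7500; (r_i+r_j)·cross = 37.5·585.7500 = 21965.6250
edge 2: (18,30.5)→(16.5,34)  cross = 18·34 − 16.5·30.5 = 108.7500; (r_i+r_j)·cross = 34.5·108.7500 = 3751.8750
edge 3: (16.5,34)→(7,39.5)  cross = 16.5·39.5 − 7·34 = 413.7500; (r_i+r_j)·cross = 23.5·413.7500 = 9723.1250
edge 4: (7,39.5)→(2.5,8.5)  cross = 7·8.5 − 2.5·39.5 = -39.2500; (r_i+r_j)·cross = 9.5·-39.2500 = -372.8750
Σcross = 904.5000 → A = |Σcross|/2 = 452.2500 mm²
Σ(r_i+r_j)·cross = 31448.7500 → first moment M = |Σ|/6 = 5241.4583
R_c = M/A = 5241.4583/452.2500 = 11.5897 mm
θ = 210° = 3.665191 rad
V = θ·R_c·A = 3.665191·11.5897·452.2500 = 19210.948 mm³

Volume = 19210.948 mm³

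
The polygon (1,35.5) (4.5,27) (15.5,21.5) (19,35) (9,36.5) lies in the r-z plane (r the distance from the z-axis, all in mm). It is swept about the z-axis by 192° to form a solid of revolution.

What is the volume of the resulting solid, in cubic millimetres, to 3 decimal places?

Profile (r,z), 5 vertices: (1,35.5) (4.5,27) (15.5,21.5) (19,35) (9,36.5)
edge 0: (1,35.5)→(4.5,27)  cross = 1·27 − 4.5·35.5 = -132.7500; (r_i+r_j)·cross = 5.5·-132.7500 = -730.1250
edge 1: (4.5,27)→(15.5,21.5)  cross = 4.5·21.5 − 15.5·27 = -321.7500; (r_i+r_j)·cross = 20·-321.7500 = -6435.0000
edge 2: (15.5,21.5)→(19,35)  cross = 15.5·35 − 19·21.5 = 134.0000; (r_i+r_j)·cross = 34.5·134.0000 = 4623.0000
edge 3: (19,35)→(9,36.5)  cross = 19·36.5 − 9·35 = 378.5000; (r_i+r_j)·cross = 28·378.5000 = 10598.0000
edge 4: (9,36.5)→(1,35.5)  cross = 9·35.5 − 1·36.5 = 283.0000; (r_i+r_j)·cross = 10·283.0000 = 2830.0000
Σcross = 341.0000 → A = |Σcross|/2 = 170.5000 mm²
Σ(r_i+r_j)·cross = 10885.8750 → first moment M = |Σ|/6 = 1814.3125
R_c = M/A = 1814.3125/170.5000 = 10.6411 mm
θ = 192° = 3.351032 rad
V = θ·R_c·A = 3.351032·10.6411·170.5000 = 6079.820 mm³

Volume = 6079.820 mm³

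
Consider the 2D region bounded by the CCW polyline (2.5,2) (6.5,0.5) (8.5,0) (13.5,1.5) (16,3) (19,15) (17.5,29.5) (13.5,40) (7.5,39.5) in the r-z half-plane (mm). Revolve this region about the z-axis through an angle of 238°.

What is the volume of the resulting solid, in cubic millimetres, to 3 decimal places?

Profile (r,z), 9 vertices: (2.5,2) (6.5,0.5) (8.5,0) (13.5,1.5) (16,3) (19,15) (17.5,29.5) (13.5,40) (7.5,39.5)
edge 0: (2.5,2)→(6.5,0.5)  cross = 2.5·0.5 − 6.5·2 = -11.7500; (r_i+r_j)·cross = 9·-11.7500 = -105.7500
edge 1: (6.5,0.5)→(8.5,0)  cross = 6.5·0 − 8.5·0.5 = -4.2500; (r_i+r_j)·cross = 15·-4.2500 = -63.7500
edge 2: (8.5,0)→(13.5,1.5)  cross = 8.5·1.5 − 13.5·0 = 12.7500; (r_i+r_j)·cross = 22·12.7500 = 280.5000
edge 3: (13.5,1.5)→(16,3)  cross = 13.5·3 − 16·1.5 = 16.5000; (r_i+r_j)·cross = 29.5·16.5000 = 486.7500
edge 4: (16,3)→(19,15)  cross = 16·15 − 19·3 = 183.0000; (r_i+r_j)·cross = 35·183.0000 = 6405.0000
edge 5: (19,15)→(17.5,29.5)  cross = 19·29.5 − 17.5·15 = 298.0000; (r_i+r_j)·cross = 36.5·298.0000 = 10877.0000
edge 6: (17.5,29.5)→(13.5,40)  cross = 17.5·40 − 13.5·29.5 = 301.7500; (r_i+r_j)·cross = 31·301.7500 = 9354.2500
edge 7: (13.5,40)→(7.5,39.5)  cross = 13.5·39.5 − 7.5·40 = 233.2500; (r_i+r_j)·cross = 21·233.2500 = 4898.2500
edge 8: (7.5,39.5)→(2.5,2)  cross = 7.5·2 − 2.5·39.5 = -83.7500; (r_i+r_j)·cross = 10·-83.7500 = -837.5000
Σcross = 945.5000 → A = |Σcross|/2 = 472.7500 mm²
Σ(r_i+r_j)·cross = 31294.7500 → first moment M = |Σ|/6 = 5215.7917
R_c = M/A = 5215.7917/472.7500 = 11.0329 mm
θ = 238° = 4.153884 rad
V = θ·R_c·A = 4.153884·11.0329·472.7500 = 21665.792 mm³

Volume = 21665.792 mm³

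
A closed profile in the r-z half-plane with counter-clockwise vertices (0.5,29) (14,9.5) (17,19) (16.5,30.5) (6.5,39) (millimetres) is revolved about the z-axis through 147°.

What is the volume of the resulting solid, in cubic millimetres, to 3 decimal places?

Volume = 6718.807 mm³

Profile (r,z), 5 vertices: (0.5,29) (14,9.5) (17,19) (16.5,30.5) (6.5,39)
edge 0: (0.5,29)→(14,9.5)  cross = 0.5·9.5 − 14·29 = -401.2500; (r_i+r_j)·cross = 14.5·-401.2500 = -5818.1250
edge 1: (14,9.5)→(17,19)  cross = 14·19 − 17·9.5 = 104.5000; (r_i+r_j)·cross = 31·104.5000 = 3239.5000
edge 2: (17,19)→(16.5,30.5)  cross = 17·30.5 − 16.5·19 = 205.0000; (r_i+r_j)·cross = 33.5·205.0000 = 6867.5000
edge 3: (16.5,30.5)→(6.5,39)  cross = 16.5·39 − 6.5·30.5 = 445.2500; (r_i+r_j)·cross = 23·445.2500 = 10240.7500
edge 4: (6.5,39)→(0.5,29)  cross = 6.5·29 − 0.5·39 = 169.0000; (r_i+r_j)·cross = 7·169.0000 = 1183.0000
Σcross = 522.5000 → A = |Σcross|/2 = 261.2500 mm²
Σ(r_i+r_j)·cross = 15712.6250 → first moment M = |Σ|/6 = 2618.7708
R_c = M/A = 2618.7708/261.2500 = 10.0240 mm
θ = 147° = 2.565634 rad
V = θ·R_c·A = 2.565634·10.0240·261.2500 = 6718.807 mm³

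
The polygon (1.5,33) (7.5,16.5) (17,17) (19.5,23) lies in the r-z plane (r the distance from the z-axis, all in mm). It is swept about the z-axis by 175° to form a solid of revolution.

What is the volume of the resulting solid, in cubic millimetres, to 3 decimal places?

Profile (r,z), 4 vertices: (1.5,33) (7.5,16.5) (17,17) (19.5,23)
edge 0: (1.5,33)→(7.5,16.5)  cross = 1.5·16.5 − 7.5·33 = -222.7500; (r_i+r_j)·cross = 9·-222.7500 = -2004.7500
edge 1: (7.5,16.5)→(17,17)  cross = 7.5·17 − 17·16.5 = -153.0000; (r_i+r_j)·cross = 24.5·-153.0000 = -3748.5000
edge 2: (17,17)→(19.5,23)  cross = 17·23 − 19.5·17 = 59.5000; (r_i+r_j)·cross = 36.5·59.5000 = 2171.7500
edge 3: (19.5,23)→(1.5,33)  cross = 19.5·33 − 1.5·23 = 609.0000; (r_i+r_j)·cross = 21·609.0000 = 12789.0000
Σcross = 292.7500 → A = |Σcross|/2 = 146.3750 mm²
Σ(r_i+r_j)·cross = 9207.5000 → first moment M = |Σ|/6 = 1534.5833
R_c = M/A = 1534.5833/146.3750 = 10.4839 mm
θ = 175° = 3.054326 rad
V = θ·R_c·A = 3.054326·10.4839·146.3750 = 4687.118 mm³

Volume = 4687.118 mm³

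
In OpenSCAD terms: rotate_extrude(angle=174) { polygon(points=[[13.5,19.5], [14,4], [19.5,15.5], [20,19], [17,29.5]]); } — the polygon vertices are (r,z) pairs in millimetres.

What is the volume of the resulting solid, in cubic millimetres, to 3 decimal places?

Volume = 4487.929 mm³

Profile (r,z), 5 vertices: (13.5,19.5) (14,4) (19.5,15.5) (20,19) (17,29.5)
edge 0: (13.5,19.5)→(14,4)  cross = 13.5·4 − 14·19.5 = -219.0000; (r_i+r_j)·cross = 27.5·-219.0000 = -6022.5000
edge 1: (14,4)→(19.5,15.5)  cross = 14·15.5 − 19.5·4 = 139.0000; (r_i+r_j)·cross = 33.5·139.0000 = 4656.5000
edge 2: (19.5,15.5)→(20,19)  cross = 19.5·19 − 20·15.5 = 60.5000; (r_i+r_j)·cross = 39.5·60.5000 = 2389.7500
edge 3: (20,19)→(17,29.5)  cross = 20·29.5 − 17·19 = 267.0000; (r_i+r_j)·cross = 37·267.0000 = 9879.0000
edge 4: (17,29.5)→(13.5,19.5)  cross = 17·19.5 − 13.5·29.5 = -66.7500; (r_i+r_j)·cross = 30.5·-66.7500 = -2035.8750
Σcross = 180.7500 → A = |Σcross|/2 = 90.3750 mm²
Σ(r_i+r_j)·cross = 8866.8750 → first moment M = |Σ|/6 = 1477.8125
R_c = M/A = 1477.8125/90.3750 = 16.3520 mm
θ = 174° = 3.036873 rad
V = θ·R_c·A = 3.036873·16.3520·90.3750 = 4487.929 mm³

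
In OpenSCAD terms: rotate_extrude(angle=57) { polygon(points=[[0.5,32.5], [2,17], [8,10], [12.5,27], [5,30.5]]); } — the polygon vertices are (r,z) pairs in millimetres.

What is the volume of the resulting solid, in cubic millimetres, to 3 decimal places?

Volume = 942.360 mm³

Profile (r,z), 5 vertices: (0.5,32.5) (2,17) (8,10) (12.5,27) (5,30.5)
edge 0: (0.5,32.5)→(2,17)  cross = 0.5·17 − 2·32.5 = -56.5000; (r_i+r_j)·cross = 2.5·-56.5000 = -141.2500
edge 1: (2,17)→(8,10)  cross = 2·10 − 8·17 = -116.0000; (r_i+r_j)·cross = 10·-116.0000 = -1160.0000
edge 2: (8,10)→(12.5,27)  cross = 8·27 − 12.5·10 = 91.0000; (r_i+r_j)·cross = 20.5·91.0000 = 1865.5000
edge 3: (12.5,27)→(5,30.5)  cross = 12.5·30.5 − 5·27 = 246.2500; (r_i+r_j)·cross = 17.5·246.2500 = 4309.3750
edge 4: (5,30.5)→(0.5,32.5)  cross = 5·32.5 − 0.5·30.5 = 147.2500; (r_i+r_j)·cross = 5.5·147.2500 = 809.8750
Σcross = 312.0000 → A = |Σcross|/2 = 156.0000 mm²
Σ(r_i+r_j)·cross = 5683.5000 → first moment M = |Σ|/6 = 947.2500
R_c = M/A = 947.2500/156.0000 = 6.0721 mm
θ = 57° = 0.994838 rad
V = θ·R_c·A = 0.994838·6.0721·156.0000 = 942.360 mm³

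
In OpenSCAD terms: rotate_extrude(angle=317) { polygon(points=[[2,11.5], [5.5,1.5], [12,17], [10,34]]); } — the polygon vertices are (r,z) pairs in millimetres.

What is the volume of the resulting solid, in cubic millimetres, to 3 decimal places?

Profile (r,z), 4 vertices: (2,11.5) (5.5,1.5) (12,17) (10,34)
edge 0: (2,11.5)→(5.5,1.5)  cross = 2·1.5 − 5.5·11.5 = -60.2500; (r_i+r_j)·cross = 7.5·-60.2500 = -451.8750
edge 1: (5.5,1.5)→(12,17)  cross = 5.5·17 − 12·1.5 = 75.5000; (r_i+r_j)·cross = 17.5·75.5000 = 1321.2500
edge 2: (12,17)→(10,34)  cross = 12·34 − 10·17 = 238.0000; (r_i+r_j)·cross = 22·238.0000 = 5236.0000
edge 3: (10,34)→(2,11.5)  cross = 10·11.5 − 2·34 = 47.0000; (r_i+r_j)·cross = 12·47.0000 = 564.0000
Σcross = 300.2500 → A = |Σcross|/2 = 150.1250 mm²
Σ(r_i+r_j)·cross = 6669.3750 → first moment M = |Σ|/6 = 1111.5625
R_c = M/A = 1111.5625/150.1250 = 7.4042 mm
θ = 317° = 5.532694 rad
V = θ·R_c·A = 5.532694·7.4042·150.1250 = 6149.935 mm³

Volume = 6149.935 mm³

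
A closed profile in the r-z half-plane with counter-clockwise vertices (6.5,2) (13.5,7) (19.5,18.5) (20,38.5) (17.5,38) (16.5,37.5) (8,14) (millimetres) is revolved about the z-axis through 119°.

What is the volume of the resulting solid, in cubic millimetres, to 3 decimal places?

Profile (r,z), 7 vertices: (6.5,2) (13.5,7) (19.5,18.5) (20,38.5) (17.5,38) (16.5,37.5) (8,14)
edge 0: (6.5,2)→(13.5,7)  cross = 6.5·7 − 13.5·2 = 18.5000; (r_i+r_j)·cross = 20·18.5000 = 370.0000
edge 1: (13.5,7)→(19.5,18.5)  cross = 13.5·18.5 − 19.5·7 = 113.2500; (r_i+r_j)·cross = 33·113.2500 = 3737.2500
edge 2: (19.5,18.5)→(20,38.5)  cross = 19.5·38.5 − 20·18.5 = 380.7500; (r_i+r_j)·cross = 39.5·380.7500 = 15039.6250
edge 3: (20,38.5)→(17.5,38)  cross = 20·38 − 17.5·38.5 = 86.2500; (r_i+r_j)·cross = 37.5·86.2500 = 3234.3750
edge 4: (17.5,38)→(16.5,37.5)  cross = 17.5·37.5 − 16.5·38 = 29.2500; (r_i+r_j)·cross = 34·29.2500 = 994.5000
edge 5: (16.5,37.5)→(8,14)  cross = 16.5·14 − 8·37.5 = -69.0000; (r_i+r_j)·cross = 24.5·-69.0000 = -1690.5000
edge 6: (8,14)→(6.5,2)  cross = 8·2 − 6.5·14 = -75.0000; (r_i+r_j)·cross = 14.5·-75.0000 = -1087.5000
Σcross = 484.0000 → A = |Σcross|/2 = 242.0000 mm²
Σ(r_i+r_j)·cross = 20597.7500 → first moment M = |Σ|/6 = 3432.9583
R_c = M/A = 3432.9583/242.0000 = 14.1858 mm
θ = 119° = 2.076942 rad
V = θ·R_c·A = 2.076942·14.1858·242.0000 = 7130.055 mm³

Volume = 7130.055 mm³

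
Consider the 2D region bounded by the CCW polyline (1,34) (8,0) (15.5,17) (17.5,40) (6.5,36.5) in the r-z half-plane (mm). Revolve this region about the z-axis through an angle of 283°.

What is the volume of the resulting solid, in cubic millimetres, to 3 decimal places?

Volume = 17998.949 mm³

Profile (r,z), 5 vertices: (1,34) (8,0) (15.5,17) (17.5,40) (6.5,36.5)
edge 0: (1,34)→(8,0)  cross = 1·0 − 8·34 = -272.0000; (r_i+r_j)·cross = 9·-272.0000 = -2448.0000
edge 1: (8,0)→(15.5,17)  cross = 8·17 − 15.5·0 = 136.0000; (r_i+r_j)·cross = 23.5·136.0000 = 3196.0000
edge 2: (15.5,17)→(17.5,40)  cross = 15.5·40 − 17.5·17 = 322.5000; (r_i+r_j)·cross = 33·322.5000 = 10642.5000
edge 3: (17.5,40)→(6.5,36.5)  cross = 17.5·36.5 − 6.5·40 = 378.7500; (r_i+r_j)·cross = 24·378.7500 = 9090.0000
edge 4: (6.5,36.5)→(1,34)  cross = 6.5·34 − 1·36.5 = 184.5000; (r_i+r_j)·cross = 7.5·184.5000 = 1383.7500
Σcross = 749.7500 → A = |Σcross|/2 = 374.8750 mm²
Σ(r_i+r_j)·cross = 21864.2500 → first moment M = |Σ|/6 = 3644.0417
R_c = M/A = 3644.0417/374.8750 = 9.7207 mm
θ = 283° = 4.939282 rad
V = θ·R_c·A = 4.939282·9.7207·374.8750 = 17998.949 mm³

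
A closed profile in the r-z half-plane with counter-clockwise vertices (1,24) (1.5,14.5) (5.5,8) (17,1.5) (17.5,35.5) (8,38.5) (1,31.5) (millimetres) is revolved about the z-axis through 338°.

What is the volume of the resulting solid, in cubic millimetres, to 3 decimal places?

Profile (r,z), 7 vertices: (1,24) (1.5,14.5) (5.5,8) (17,1.5) (17.5,35.5) (8,38.5) (1,31.5)
edge 0: (1,24)→(1.5,14.5)  cross = 1·14.5 − 1.5·24 = -21.5000; (r_i+r_j)·cross = 2.5·-21.5000 = -53.7500
edge 1: (1.5,14.5)→(5.5,8)  cross = 1.5·8 − 5.5·14.5 = -67.7500; (r_i+r_j)·cross = 7·-67.7500 = -474.2500
edge 2: (5.5,8)→(17,1.5)  cross = 5.5·1.5 − 17·8 = -127.7500; (r_i+r_j)·cross = 22.5·-127.7500 = -2874.3750
edge 3: (17,1.5)→(17.5,35.5)  cross = 17·35.5 − 17.5·1.5 = 577.2500; (r_i+r_j)·cross = 34.5·577.2500 = 19915.1250
edge 4: (17.5,35.5)→(8,38.5)  cross = 17.5·38.5 − 8·35.5 = 389.7500; (r_i+r_j)·cross = 25.5·389.7500 = 9938.6250
edge 5: (8,38.5)→(1,31.5)  cross = 8·31.5 − 1·38.5 = 213.5000; (r_i+r_j)·cross = 9·213.5000 = 1921.5000
edge 6: (1,31.5)→(1,24)  cross = 1·24 − 1·31.5 = -7.5000; (r_i+r_j)·cross = 2·-7.5000 = -15.0000
Σcross = 956.0000 → A = |Σcross|/2 = 478.0000 mm²
Σ(r_i+r_j)·cross = 28357.8750 → first moment M = |Σ|/6 = 4726.3125
R_c = M/A = 4726.3125/478.0000 = 9.8877 mm
θ = 338° = 5.899213 rad
V = θ·R_c·A = 5.899213·9.8877·478.0000 = 27881.524 mm³

Volume = 27881.524 mm³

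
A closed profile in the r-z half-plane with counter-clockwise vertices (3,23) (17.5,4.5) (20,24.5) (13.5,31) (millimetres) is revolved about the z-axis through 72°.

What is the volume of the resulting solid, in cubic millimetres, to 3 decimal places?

Profile (r,z), 4 vertices: (3,23) (17.5,4.5) (20,24.5) (13.5,31)
edge 0: (3,23)→(17.5,4.5)  cross = 3·4.5 − 17.5·23 = -389.0000; (r_i+r_j)·cross = 20.5·-389.0000 = -7974.5000
edge 1: (17.5,4.5)→(20,24.5)  cross = 17.5·24.5 − 20·4.5 = 338.7500; (r_i+r_j)·cross = 37.5·338.7500 = 12703.1250
edge 2: (20,24.5)→(13.5,31)  cross = 20·31 − 13.5·24.5 = 289.2500; (r_i+r_j)·cross = 33.5·289.2500 = 9689.8750
edge 3: (13.5,31)→(3,23)  cross = 13.5·23 − 3·31 = 217.5000; (r_i+r_j)·cross = 16.5·217.5000 = 3588.7500
Σcross = 456.5000 → A = |Σcross|/2 = 228.2500 mm²
Σ(r_i+r_j)·cross = 18007.2500 → first moment M = |Σ|/6 = 3001.2083
R_c = M/A = 3001.2083/228.2500 = 13.1488 mm
θ = 72° = 1.256637 rad
V = θ·R_c·A = 1.256637·13.1488·228.2500 = 3771.430 mm³

Volume = 3771.430 mm³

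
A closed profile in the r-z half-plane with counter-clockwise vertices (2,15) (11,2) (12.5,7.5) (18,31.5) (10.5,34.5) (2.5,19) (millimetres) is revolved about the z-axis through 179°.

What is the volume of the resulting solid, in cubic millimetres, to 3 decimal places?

Profile (r,z), 6 vertices: (2,15) (11,2) (12.5,7.5) (18,31.5) (10.5,34.5) (2.5,19)
edge 0: (2,15)→(11,2)  cross = 2·2 − 11·15 = -161.0000; (r_i+r_j)·cross = 13·-161.0000 = -2093.0000
edge 1: (11,2)→(12.5,7.5)  cross = 11·7.5 − 12.5·2 = 57.5000; (r_i+r_j)·cross = 23.5·57.5000 = 1351.2500
edge 2: (12.5,7.5)→(18,31.5)  cross = 12.5·31.5 − 18·7.5 = 258.7500; (r_i+r_j)·cross = 30.5·258.7500 = 7891.8750
edge 3: (18,31.5)→(10.5,34.5)  cross = 18·34.5 − 10.5·31.5 = 290.2500; (r_i+r_j)·cross = 28.5·290.2500 = 8272.1250
edge 4: (10.5,34.5)→(2.5,19)  cross = 10.5·19 − 2.5·34.5 = 113.2500; (r_i+r_j)·cross = 13·113.2500 = 1472.2500
edge 5: (2.5,19)→(2,15)  cross = 2.5·15 − 2·19 = -0.5000; (r_i+r_j)·cross = 4.5·-0.5000 = -2.2500
Σcross = 558.2500 → A = |Σcross|/2 = 279.1250 mm²
Σ(r_i+r_j)·cross = 16892.2500 → first moment M = |Σ|/6 = 2815.3750
R_c = M/A = 2815.3750/279.1250 = 10.0864 mm
θ = 179° = 3.124139 rad
V = θ·R_c·A = 3.124139·10.0864·279.1250 = 8795.624 mm³

Volume = 8795.624 mm³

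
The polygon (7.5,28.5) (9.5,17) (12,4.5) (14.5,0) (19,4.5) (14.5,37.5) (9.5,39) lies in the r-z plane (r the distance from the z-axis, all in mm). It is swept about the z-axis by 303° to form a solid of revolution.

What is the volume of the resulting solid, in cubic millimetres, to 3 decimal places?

Profile (r,z), 7 vertices: (7.5,28.5) (9.5,17) (12,4.5) (14.5,0) (19,4.5) (14.5,37.5) (9.5,39)
edge 0: (7.5,28.5)→(9.5,17)  cross = 7.5·17 − 9.5·28.5 = -143.2500; (r_i+r_j)·cross = 17·-143.2500 = -2435.2500
edge 1: (9.5,17)→(12,4.5)  cross = 9.5·4.5 − 12·17 = -161.2500; (r_i+r_j)·cross = 21.5·-161.2500 = -3466.8750
edge 2: (12,4.5)→(14.5,0)  cross = 12·0 − 14.5·4.5 = -65.2500; (r_i+r_j)·cross = 26.5·-65.2500 = -1729.1250
edge 3: (14.5,0)→(19,4.5)  cross = 14.5·4.5 − 19·0 = 65.2500; (r_i+r_j)·cross = 33.5·65.2500 = 2185.8750
edge 4: (19,4.5)→(14.5,37.5)  cross = 19·37.5 − 14.5·4.5 = 647.2500; (r_i+r_j)·cross = 33.5·647.2500 = 21682.8750
edge 5: (14.5,37.5)→(9.5,39)  cross = 14.5·39 − 9.5·37.5 = 209.2500; (r_i+r_j)·cross = 24·209.2500 = 5022.0000
edge 6: (9.5,39)→(7.5,28.5)  cross = 9.5·28.5 − 7.5·39 = -21.7500; (r_i+r_j)·cross = 17·-21.7500 = -369.7500
Σcross = 530.2500 → A = |Σcross|/2 = 265.1250 mm²
Σ(r_i+r_j)·cross = 20889.7500 → first moment M = |Σ|/6 = 3481.6250
R_c = M/A = 3481.6250/265.1250 = 13.1320 mm
θ = 303° = 5.288348 rad
V = θ·R_c·A = 5.288348·13.1320·265.1250 = 18412.043 mm³

Volume = 18412.043 mm³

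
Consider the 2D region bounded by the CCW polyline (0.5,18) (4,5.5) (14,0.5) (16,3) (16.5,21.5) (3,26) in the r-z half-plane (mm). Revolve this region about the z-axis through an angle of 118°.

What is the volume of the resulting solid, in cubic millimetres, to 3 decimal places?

Volume = 5554.054 mm³

Profile (r,z), 6 vertices: (0.5,18) (4,5.5) (14,0.5) (16,3) (16.5,21.5) (3,26)
edge 0: (0.5,18)→(4,5.5)  cross = 0.5·5.5 − 4·18 = -69.2500; (r_i+r_j)·cross = 4.5·-69.2500 = -311.6250
edge 1: (4,5.5)→(14,0.5)  cross = 4·0.5 − 14·5.5 = -75.0000; (r_i+r_j)·cross = 18·-75.0000 = -1350.0000
edge 2: (14,0.5)→(16,3)  cross = 14·3 − 16·0.5 = 34.0000; (r_i+r_j)·cross = 30·34.0000 = 1020.0000
edge 3: (16,3)→(16.5,21.5)  cross = 16·21.5 − 16.5·3 = 294.5000; (r_i+r_j)·cross = 32.5·294.5000 = 9571.2500
edge 4: (16.5,21.5)→(3,26)  cross = 16.5·26 − 3·21.5 = 364.5000; (r_i+r_j)·cross = 19.5·364.5000 = 7107.7500
edge 5: (3,26)→(0.5,18)  cross = 3·18 − 0.5·26 = 41.0000; (r_i+r_j)·cross = 3.5·41.0000 = 143.5000
Σcross = 589.7500 → A = |Σcross|/2 = 294.8750 mm²
Σ(r_i+r_j)·cross = 16180.8750 → first moment M = |Σ|/6 = 2696.8125
R_c = M/A = 2696.8125/294.8750 = 9.1456 mm
θ = 118° = 2.059489 rad
V = θ·R_c·A = 2.059489·9.1456·294.8750 = 5554.054 mm³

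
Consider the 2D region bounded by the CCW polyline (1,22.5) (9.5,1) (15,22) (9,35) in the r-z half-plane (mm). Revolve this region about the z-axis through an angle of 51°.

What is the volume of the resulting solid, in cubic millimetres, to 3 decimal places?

Profile (r,z), 4 vertices: (1,22.5) (9.5,1) (15,22) (9,35)
edge 0: (1,22.5)→(9.5,1)  cross = 1·1 − 9.5·22.5 = -212.7500; (r_i+r_j)·cross = 10.5·-212.7500 = -2233.8750
edge 1: (9.5,1)→(15,22)  cross = 9.5·22 − 15·1 = 194.0000; (r_i+r_j)·cross = 24.5·194.0000 = 4753.0000
edge 2: (15,22)→(9,35)  cross = 15·35 − 9·22 = 327.0000; (r_i+r_j)·cross = 24·327.0000 = 7848.0000
edge 3: (9,35)→(1,22.5)  cross = 9·22.5 − 1·35 = 167.5000; (r_i+r_j)·cross = 10·167.5000 = 1675.0000
Σcross = 475.7500 → A = |Σcross|/2 = 237.8750 mm²
Σ(r_i+r_j)·cross = 12042.1250 → first moment M = |Σ|/6 = 2007.0208
R_c = M/A = 2007.0208/237.8750 = 8.4373 mm
θ = 51° = 0.890118 rad
V = θ·R_c·A = 0.890118·8.4373·237.8750 = 1786.485 mm³

Volume = 1786.485 mm³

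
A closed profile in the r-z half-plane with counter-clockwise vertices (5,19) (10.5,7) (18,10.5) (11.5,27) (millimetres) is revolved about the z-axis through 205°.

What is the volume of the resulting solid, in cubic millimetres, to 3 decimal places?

Profile (r,z), 4 vertices: (5,19) (10.5,7) (18,10.5) (11.5,27)
edge 0: (5,19)→(10.5,7)  cross = 5·7 − 10.5·19 = -164.5000; (r_i+r_j)·cross = 15.5·-164.5000 = -2549.7500
edge 1: (10.5,7)→(18,10.5)  cross = 10.5·10.5 − 18·7 = -15.7500; (r_i+r_j)·cross = 28.5·-15.7500 = -448.8750
edge 2: (18,10.5)→(11.5,27)  cross = 18·27 − 11.5·10.5 = 365.2500; (r_i+r_j)·cross = 29.5·365.2500 = 10774.8750
edge 3: (11.5,27)→(5,19)  cross = 11.5·19 − 5·27 = 83.5000; (r_i+r_j)·cross = 16.5·83.5000 = 1377.7500
Σcross = 268.5000 → A = |Σcross|/2 = 134.2500 mm²
Σ(r_i+r_j)·cross = 9154.0000 → first moment M = |Σ|/6 = 1525.6667
R_c = M/A = 1525.6667/134.2500 = 11.3644 mm
θ = 205° = 3.577925 rad
V = θ·R_c·A = 3.577925·11.3644·134.2500 = 5458.721 mm³

Volume = 5458.721 mm³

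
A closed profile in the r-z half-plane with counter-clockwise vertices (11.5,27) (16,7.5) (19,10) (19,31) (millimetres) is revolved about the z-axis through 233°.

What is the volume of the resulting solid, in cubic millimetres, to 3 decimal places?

Volume = 7482.321 mm³

Profile (r,z), 4 vertices: (11.5,27) (16,7.5) (19,10) (19,31)
edge 0: (11.5,27)→(16,7.5)  cross = 11.5·7.5 − 16·27 = -345.7500; (r_i+r_j)·cross = 27.5·-345.7500 = -9508.1250
edge 1: (16,7.5)→(19,10)  cross = 16·10 − 19·7.5 = 17.5000; (r_i+r_j)·cross = 35·17.5000 = 612.5000
edge 2: (19,10)→(19,31)  cross = 19·31 − 19·10 = 399.0000; (r_i+r_j)·cross = 38·399.0000 = 15162.0000
edge 3: (19,31)→(11.5,27)  cross = 19·27 − 11.5·31 = 156.5000; (r_i+r_j)·cross = 30.5·156.5000 = 4773.2500
Σcross = 227.2500 → A = |Σcross|/2 = 113.6250 mm²
Σ(r_i+r_j)·cross = 11039.6250 → first moment M = |Σ|/6 = 1839.9375
R_c = M/A = 1839.9375/113.6250 = 16.1931 mm
θ = 233° = 4.066617 rad
V = θ·R_c·A = 4.066617·16.1931·113.6250 = 7482.321 mm³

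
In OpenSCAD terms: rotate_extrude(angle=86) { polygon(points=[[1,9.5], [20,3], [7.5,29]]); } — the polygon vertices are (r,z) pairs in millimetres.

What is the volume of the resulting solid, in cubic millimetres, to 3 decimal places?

Volume = 2942.771 mm³

Profile (r,z), 3 vertices: (1,9.5) (20,3) (7.5,29)
edge 0: (1,9.5)→(20,3)  cross = 1·3 − 20·9.5 = -187.0000; (r_i+r_j)·cross = 21·-187.0000 = -3927.0000
edge 1: (20,3)→(7.5,29)  cross = 20·29 − 7.5·3 = 557.5000; (r_i+r_j)·cross = 27.5·557.5000 = 15331.2500
edge 2: (7.5,29)→(1,9.5)  cross = 7.5·9.5 − 1·29 = 42.2500; (r_i+r_j)·cross = 8.5·42.2500 = 359.1250
Σcross = 412.7500 → A = |Σcross|/2 = 206.3750 mm²
Σ(r_i+r_j)·cross = 11763.3750 → first moment M = |Σ|/6 = 1960.5625
R_c = M/A = 1960.5625/206.3750 = 9.5000 mm
θ = 86° = 1.500983 rad
V = θ·R_c·A = 1.500983·9.5000·206.3750 = 2942.771 mm³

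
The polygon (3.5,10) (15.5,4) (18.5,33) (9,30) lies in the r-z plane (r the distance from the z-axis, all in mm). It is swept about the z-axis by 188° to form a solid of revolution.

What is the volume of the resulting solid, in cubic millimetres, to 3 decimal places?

Volume = 10447.128 mm³

Profile (r,z), 4 vertices: (3.5,10) (15.5,4) (18.5,33) (9,30)
edge 0: (3.5,10)→(15.5,4)  cross = 3.5·4 − 15.5·10 = -141.0000; (r_i+r_j)·cross = 19·-141.0000 = -2679.0000
edge 1: (15.5,4)→(18.5,33)  cross = 15.5·33 − 18.5·4 = 437.5000; (r_i+r_j)·cross = 34·437.5000 = 14875.0000
edge 2: (18.5,33)→(9,30)  cross = 18.5·30 − 9·33 = 258.0000; (r_i+r_j)·cross = 27.5·258.0000 = 7095.0000
edge 3: (9,30)→(3.5,10)  cross = 9·10 − 3.5·30 = -15.0000; (r_i+r_j)·cross = 12.5·-15.0000 = -187.5000
Σcross = 539.5000 → A = |Σcross|/2 = 269.7500 mm²
Σ(r_i+r_j)·cross = 19103.5000 → first moment M = |Σ|/6 = 3183.9167
R_c = M/A = 3183.9167/269.7500 = 11.8032 mm
θ = 188° = 3.281219 rad
V = θ·R_c·A = 3.281219·11.8032·269.7500 = 10447.128 mm³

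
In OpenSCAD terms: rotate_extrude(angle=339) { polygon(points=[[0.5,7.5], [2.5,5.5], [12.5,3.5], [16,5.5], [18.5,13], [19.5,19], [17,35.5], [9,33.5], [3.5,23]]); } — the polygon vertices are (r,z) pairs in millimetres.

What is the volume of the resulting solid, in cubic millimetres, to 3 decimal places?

Volume = 27575.116 mm³

Profile (r,z), 9 vertices: (0.5,7.5) (2.5,5.5) (12.5,3.5) (16,5.5) (18.5,13) (19.5,19) (17,35.5) (9,33.5) (3.5,23)
edge 0: (0.5,7.5)→(2.5,5.5)  cross = 0.5·5.5 − 2.5·7.5 = -16.0000; (r_i+r_j)·cross = 3·-16.0000 = -48.0000
edge 1: (2.5,5.5)→(12.5,3.5)  cross = 2.5·3.5 − 12.5·5.5 = -60.0000; (r_i+r_j)·cross = 15·-60.0000 = -900.0000
edge 2: (12.5,3.5)→(16,5.5)  cross = 12.5·5.5 − 16·3.5 = 12.7500; (r_i+r_j)·cross = 28.5·12.7500 = 363.3750
edge 3: (16,5.5)→(18.5,13)  cross = 16·13 − 18.5·5.5 = 106.2500; (r_i+r_j)·cross = 34.5·106.2500 = 3665.6250
edge 4: (18.5,13)→(19.5,19)  cross = 18.5·19 − 19.5·13 = 98.0000; (r_i+r_j)·cross = 38·98.0000 = 3724.0000
edge 5: (19.5,19)→(17,35.5)  cross = 19.5·35.5 − 17·19 = 369.2500; (r_i+r_j)·cross = 36.5·369.2500 = 13477.6250
edge 6: (17,35.5)→(9,33.5)  cross = 17·33.5 − 9·35.5 = 250.0000; (r_i+r_j)·cross = 26·250.0000 = 6500.0000
edge 7: (9,33.5)→(3.5,23)  cross = 9·23 − 3.5·33.5 = 89.7500; (r_i+r_j)·cross = 12.5·89.7500 = 1121.8750
edge 8: (3.5,23)→(0.5,7.5)  cross = 3.5·7.5 − 0.5·23 = 14.7500; (r_i+r_j)·cross = 4·14.7500 = 59.0000
Σcross = 864.7500 → A = |Σcross|/2 = 432.3750 mm²
Σ(r_i+r_j)·cross = 27963.5000 → first moment M = |Σ|/6 = 4660.5833
R_c = M/A = 4660.5833/432.3750 = 10.7790 mm
θ = 339° = 5.916666 rad
V = θ·R_c·A = 5.916666·10.7790·432.3750 = 27575.116 mm³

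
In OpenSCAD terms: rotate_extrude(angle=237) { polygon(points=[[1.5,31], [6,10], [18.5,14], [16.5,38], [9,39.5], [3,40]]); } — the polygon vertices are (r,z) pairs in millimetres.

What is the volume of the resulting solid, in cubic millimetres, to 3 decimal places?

Volume = 16344.501 mm³

Profile (r,z), 6 vertices: (1.5,31) (6,10) (18.5,14) (16.5,38) (9,39.5) (3,40)
edge 0: (1.5,31)→(6,10)  cross = 1.5·10 − 6·31 = -171.0000; (r_i+r_j)·cross = 7.5·-171.0000 = -1282.5000
edge 1: (6,10)→(18.5,14)  cross = 6·14 − 18.5·10 = -101.0000; (r_i+r_j)·cross = 24.5·-101.0000 = -2474.5000
edge 2: (18.5,14)→(16.5,38)  cross = 18.5·38 − 16.5·14 = 472.0000; (r_i+r_j)·cross = 35·472.0000 = 16520.0000
edge 3: (16.5,38)→(9,39.5)  cross = 16.5·39.5 − 9·38 = 309.7500; (r_i+r_j)·cross = 25.5·309.7500 = 7898.6250
edge 4: (9,39.5)→(3,40)  cross = 9·40 − 3·39.5 = 241.5000; (r_i+r_j)·cross = 12·241.5000 = 2898.0000
edge 5: (3,40)→(1.5,31)  cross = 3·31 − 1.5·40 = 33.0000; (r_i+r_j)·cross = 4.5·33.0000 = 148.5000
Σcross = 784.2500 → A = |Σcross|/2 = 392.1250 mm²
Σ(r_i+r_j)·cross = 23708.1250 → first moment M = |Σ|/6 = 3951.3542
R_c = M/A = 3951.3542/392.1250 = 10.0768 mm
θ = 237° = 4.136430 rad
V = θ·R_c·A = 4.136430·10.0768·392.1250 = 16344.501 mm³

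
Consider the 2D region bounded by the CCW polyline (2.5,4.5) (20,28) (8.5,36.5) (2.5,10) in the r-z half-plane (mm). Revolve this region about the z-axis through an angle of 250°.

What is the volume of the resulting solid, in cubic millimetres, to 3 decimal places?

Volume = 9769.844 mm³

Profile (r,z), 4 vertices: (2.5,4.5) (20,28) (8.5,36.5) (2.5,10)
edge 0: (2.5,4.5)→(20,28)  cross = 2.5·28 − 20·4.5 = -20.0000; (r_i+r_j)·cross = 22.5·-20.0000 = -450.0000
edge 1: (20,28)→(8.5,36.5)  cross = 20·36.5 − 8.5·28 = 492.0000; (r_i+r_j)·cross = 28.5·492.0000 = 14022.0000
edge 2: (8.5,36.5)→(2.5,10)  cross = 8.5·10 − 2.5·36.5 = -6.2500; (r_i+r_j)·cross = 11·-6.2500 = -68.7500
edge 3: (2.5,10)→(2.5,4.5)  cross = 2.5·4.5 − 2.5·10 = -13.7500; (r_i+r_j)·cross = 5·-13.7500 = -68.7500
Σcross = 452.0000 → A = |Σcross|/2 = 226.0000 mm²
Σ(r_i+r_j)·cross = 13434.5000 → first moment M = |Σ|/6 = 2239.0833
R_c = M/A = 2239.0833/226.0000 = 9.9074 mm
θ = 250° = 4.363323 rad
V = θ·R_c·A = 4.363323·9.9074·226.0000 = 9769.844 mm³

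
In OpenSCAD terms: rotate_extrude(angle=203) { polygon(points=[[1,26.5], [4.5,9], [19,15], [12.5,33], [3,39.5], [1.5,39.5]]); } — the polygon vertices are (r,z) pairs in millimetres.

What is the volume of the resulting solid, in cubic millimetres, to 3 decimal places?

Volume = 10151.633 mm³

Profile (r,z), 6 vertices: (1,26.5) (4.5,9) (19,15) (12.5,33) (3,39.5) (1.5,39.5)
edge 0: (1,26.5)→(4.5,9)  cross = 1·9 − 4.5·26.5 = -110.2500; (r_i+r_j)·cross = 5.5·-110.2500 = -606.3750
edge 1: (4.5,9)→(19,15)  cross = 4.5·15 − 19·9 = -103.5000; (r_i+r_j)·cross = 23.5·-103.5000 = -2432.2500
edge 2: (19,15)→(12.5,33)  cross = 19·33 − 12.5·15 = 439.5000; (r_i+r_j)·cross = 31.5·439.5000 = 13844.2500
edge 3: (12.5,33)→(3,39.5)  cross = 12.5·39.5 − 3·33 = 394.7500; (r_i+r_j)·cross = 15.5·394.7500 = 6118.6250
edge 4: (3,39.5)→(1.5,39.5)  cross = 3·39.5 − 1.5·39.5 = 59.2500; (r_i+r_j)·cross = 4.5·59.2500 = 266.6250
edge 5: (1.5,39.5)→(1,26.5)  cross = 1.5·26.5 − 1·39.5 = 0.2500; (r_i+r_j)·cross = 2.5·0.2500 = 0.6250
Σcross = 680.0000 → A = |Σcross|/2 = 340.0000 mm²
Σ(r_i+r_j)·cross = 17191.5000 → first moment M = |Σ|/6 = 2865.2500
R_c = M/A = 2865.2500/340.0000 = 8.4272 mm
θ = 203° = 3.543018 rad
V = θ·R_c·A = 3.543018·8.4272·340.0000 = 10151.633 mm³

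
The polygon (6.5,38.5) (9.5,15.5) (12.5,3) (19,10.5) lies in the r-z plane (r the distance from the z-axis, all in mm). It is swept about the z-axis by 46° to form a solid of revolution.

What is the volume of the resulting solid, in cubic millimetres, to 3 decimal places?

Profile (r,z), 4 vertices: (6.5,38.5) (9.5,15.5) (12.5,3) (19,10.5)
edge 0: (6.5,38.5)→(9.5,15.5)  cross = 6.5·15.5 − 9.5·38.5 = -265.0000; (r_i+r_j)·cross = 16·-265.0000 = -4240.0000
edge 1: (9.5,15.5)→(12.5,3)  cross = 9.5·3 − 12.5·15.5 = -165.2500; (r_i+r_j)·cross = 22·-165.2500 = -3635.5000
edge 2: (12.5,3)→(19,10.5)  cross = 12.5·10.5 − 19·3 = 74.2500; (r_i+r_j)·cross = 31.5·74.2500 = 2338.8750
edge 3: (19,10.5)→(6.5,38.5)  cross = 19·38.5 − 6.5·10.5 = 663.2500; (r_i+r_j)·cross = 25.5·663.2500 = 16912.8750
Σcross = 307.2500 → A = |Σcross|/2 = 153.6250 mm²
Σ(r_i+r_j)·cross = 11376.2500 → first moment M = |Σ|/6 = 1896.0417
R_c = M/A = 1896.0417/153.6250 = 12.3420 mm
θ = 46° = 0.802851 rad
V = θ·R_c·A = 0.802851·12.3420·153.6250 = 1522.240 mm³

Volume = 1522.240 mm³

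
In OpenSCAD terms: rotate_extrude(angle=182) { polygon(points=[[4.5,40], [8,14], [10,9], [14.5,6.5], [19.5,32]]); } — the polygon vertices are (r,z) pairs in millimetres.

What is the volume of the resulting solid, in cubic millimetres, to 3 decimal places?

Volume = 10953.231 mm³

Profile (r,z), 5 vertices: (4.5,40) (8,14) (10,9) (14.5,6.5) (19.5,32)
edge 0: (4.5,40)→(8,14)  cross = 4.5·14 − 8·40 = -257.0000; (r_i+r_j)·cross = 12.5·-257.0000 = -3212.5000
edge 1: (8,14)→(10,9)  cross = 8·9 − 10·14 = -68.0000; (r_i+r_j)·cross = 18·-68.0000 = -1224.0000
edge 2: (10,9)→(14.5,6.5)  cross = 10·6.5 − 14.5·9 = -65.5000; (r_i+r_j)·cross = 24.5·-65.5000 = -1604.7500
edge 3: (14.5,6.5)→(19.5,32)  cross = 14.5·32 − 19.5·6.5 = 337.2500; (r_i+r_j)·cross = 34·337.2500 = 11466.5000
edge 4: (19.5,32)→(4.5,40)  cross = 19.5·40 − 4.5·32 = 636.0000; (r_i+r_j)·cross = 24·636.0000 = 15264.0000
Σcross = 582.7500 → A = |Σcross|/2 = 291.3750 mm²
Σ(r_i+r_j)·cross = 20689.2500 → first moment M = |Σ|/6 = 3448.2083
R_c = M/A = 3448.2083/291.3750 = 11.8343 mm
θ = 182° = 3.176499 rad
V = θ·R_c·A = 3.176499·11.8343·291.3750 = 10953.231 mm³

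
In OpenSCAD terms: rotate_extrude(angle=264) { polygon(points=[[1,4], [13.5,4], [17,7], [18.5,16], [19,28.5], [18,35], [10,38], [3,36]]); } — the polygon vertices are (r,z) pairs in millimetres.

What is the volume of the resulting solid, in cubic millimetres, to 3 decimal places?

Profile (r,z), 8 vertices: (1,4) (13.5,4) (17,7) (18.5,16) (19,28.5) (18,35) (10,38) (3,36)
edge 0: (1,4)→(13.5,4)  cross = 1·4 − 13.5·4 = -50.0000; (r_i+r_j)·cross = 14.5·-50.0000 = -725.0000
edge 1: (13.5,4)→(17,7)  cross = 13.5·7 − 17·4 = 26.5000; (r_i+r_j)·cross = 30.5·26.5000 = 808.2500
edge 2: (17,7)→(18.5,16)  cross = 17·16 − 18.5·7 = 142.5000; (r_i+r_j)·cross = 35.5·142.5000 = 5058.7500
edge 3: (18.5,16)→(19,28.5)  cross = 18.5·28.5 − 19·16 = 223.2500; (r_i+r_j)·cross = 37.5·223.2500 = 8371.8750
edge 4: (19,28.5)→(18,35)  cross = 19·35 − 18·28.5 = 152.0000; (r_i+r_j)·cross = 37·152.0000 = 5624.0000
edge 5: (18,35)→(10,38)  cross = 18·38 − 10·35 = 334.0000; (r_i+r_j)·cross = 28·334.0000 = 9352.0000
edge 6: (10,38)→(3,36)  cross = 10·36 − 3·38 = 246.0000; (r_i+r_j)·cross = 13·246.0000 = 3198.0000
edge 7: (3,36)→(1,4)  cross = 3·4 − 1·36 = -24.0000; (r_i+r_j)·cross = 4·-24.0000 = -96.0000
Σcross = 1050.2500 → A = |Σcross|/2 = 525.1250 mm²
Σ(r_i+r_j)·cross = 31591.8750 → first moment M = |Σ|/6 = 5265.3125
R_c = M/A = 5265.3125/525.1250 = 10.0268 mm
θ = 264° = 4.607669 rad
V = θ·R_c·A = 4.607669·10.0268·525.1250 = 24260.818 mm³

Volume = 24260.818 mm³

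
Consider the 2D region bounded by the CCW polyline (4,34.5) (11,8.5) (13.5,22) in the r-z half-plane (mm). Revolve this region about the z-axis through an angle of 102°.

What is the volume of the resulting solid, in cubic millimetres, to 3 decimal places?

Volume = 1348.751 mm³

Profile (r,z), 3 vertices: (4,34.5) (11,8.5) (13.5,22)
edge 0: (4,34.5)→(11,8.5)  cross = 4·8.5 − 11·34.5 = -345.5000; (r_i+r_j)·cross = 15·-345.5000 = -5182.5000
edge 1: (11,8.5)→(13.5,22)  cross = 11·22 − 13.5·8.5 = 127.2500; (r_i+r_j)·cross = 24.5·127.2500 = 3117.6250
edge 2: (13.5,22)→(4,34.5)  cross = 13.5·34.5 − 4·22 = 377.7500; (r_i+r_j)·cross = 17.5·377.7500 = 6610.6250
Σcross = 159.5000 → A = |Σcross|/2 = 79.7500 mm²
Σ(r_i+r_j)·cross = 4545.7500 → first moment M = |Σ|/6 = 757.6250
R_c = M/A = 757.6250/79.7500 = 9.5000 mm
θ = 102° = 1.780236 rad
V = θ·R_c·A = 1.780236·9.5000·79.7500 = 1348.751 mm³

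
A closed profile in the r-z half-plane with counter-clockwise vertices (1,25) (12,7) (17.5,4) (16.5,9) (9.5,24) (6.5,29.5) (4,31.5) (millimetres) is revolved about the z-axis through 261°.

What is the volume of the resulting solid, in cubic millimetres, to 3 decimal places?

Volume = 6391.574 mm³

Profile (r,z), 7 vertices: (1,25) (12,7) (17.5,4) (16.5,9) (9.5,24) (6.5,29.5) (4,31.5)
edge 0: (1,25)→(12,7)  cross = 1·7 − 12·25 = -293.0000; (r_i+r_j)·cross = 13·-293.0000 = -3809.0000
edge 1: (12,7)→(17.5,4)  cross = 12·4 − 17.5·7 = -74.5000; (r_i+r_j)·cross = 29.5·-74.5000 = -2197.7500
edge 2: (17.5,4)→(16.5,9)  cross = 17.5·9 − 16.5·4 = 91.5000; (r_i+r_j)·cross = 34·91.5000 = 3111.0000
edge 3: (16.5,9)→(9.5,24)  cross = 16.5·24 − 9.5·9 = 310.5000; (r_i+r_j)·cross = 26·310.5000 = 8073.0000
edge 4: (9.5,24)→(6.5,29.5)  cross = 9.5·29.5 − 6.5·24 = 124.2500; (r_i+r_j)·cross = 16·124.2500 = 1988.0000
edge 5: (6.5,29.5)→(4,31.5)  cross = 6.5·31.5 − 4·29.5 = 86.7500; (r_i+r_j)·cross = 10.5·86.7500 = 910.8750
edge 6: (4,31.5)→(1,25)  cross = 4·25 − 1·31.5 = 68.5000; (r_i+r_j)·cross = 5·68.5000 = 342.5000
Σcross = 314.0000 → A = |Σcross|/2 = 157.0000 mm²
Σ(r_i+r_j)·cross = 8418.6250 → first moment M = |Σ|/6 = 1403.1042
R_c = M/A = 1403.1042/157.0000 = 8.9370 mm
θ = 261° = 4.555309 rad
V = θ·R_c·A = 4.555309·8.9370·157.0000 = 6391.574 mm³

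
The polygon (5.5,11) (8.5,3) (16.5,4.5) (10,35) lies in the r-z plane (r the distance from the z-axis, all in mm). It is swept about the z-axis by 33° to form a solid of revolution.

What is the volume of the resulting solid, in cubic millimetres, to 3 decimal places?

Profile (r,z), 4 vertices: (5.5,11) (8.5,3) (16.5,4.5) (10,35)
edge 0: (5.5,11)→(8.5,3)  cross = 5.5·3 − 8.5·11 = -77.0000; (r_i+r_j)·cross = 14·-77.0000 = -1078.0000
edge 1: (8.5,3)→(16.5,4.5)  cross = 8.5·4.5 − 16.5·3 = -11.2500; (r_i+r_j)·cross = 25·-11.2500 = -281.2500
edge 2: (16.5,4.5)→(10,35)  cross = 16.5·35 − 10·4.5 = 532.5000; (r_i+r_j)·cross = 26.5·532.5000 = 14111.2500
edge 3: (10,35)→(5.5,11)  cross = 10·11 − 5.5·35 = -82.5000; (r_i+r_j)·cross = 15.5·-82.5000 = -1278.7500
Σcross = 361.7500 → A = |Σcross|/2 = 180.8750 mm²
Σ(r_i+r_j)·cross = 11473.2500 → first moment M = |Σ|/6 = 1912.2083
R_c = M/A = 1912.2083/180.8750 = 10.5720 mm
θ = 33° = 0.575959 rad
V = θ·R_c·A = 0.575959·10.5720·180.8750 = 1101.353 mm³

Volume = 1101.353 mm³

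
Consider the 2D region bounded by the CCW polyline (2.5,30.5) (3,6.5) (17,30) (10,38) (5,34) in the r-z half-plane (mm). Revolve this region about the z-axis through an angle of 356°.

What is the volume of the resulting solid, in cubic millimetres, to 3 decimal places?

Volume = 11675.315 mm³

Profile (r,z), 5 vertices: (2.5,30.5) (3,6.5) (17,30) (10,38) (5,34)
edge 0: (2.5,30.5)→(3,6.5)  cross = 2.5·6.5 − 3·30.5 = -75.2500; (r_i+r_j)·cross = 5.5·-75.2500 = -413.8750
edge 1: (3,6.5)→(17,30)  cross = 3·30 − 17·6.5 = -20.5000; (r_i+r_j)·cross = 20·-20.5000 = -410.0000
edge 2: (17,30)→(10,38)  cross = 17·38 − 10·30 = 346.0000; (r_i+r_j)·cross = 27·346.0000 = 9342.0000
edge 3: (10,38)→(5,34)  cross = 10·34 − 5·38 = 150.0000; (r_i+r_j)·cross = 15·150.0000 = 2250.0000
edge 4: (5,34)→(2.5,30.5)  cross = 5·30.5 − 2.5·34 = 67.5000; (r_i+r_j)·cross = 7.5·67.5000 = 506.2500
Σcross = 467.7500 → A = |Σcross|/2 = 233.8750 mm²
Σ(r_i+r_j)·cross = 11274.3750 → first moment M = |Σ|/6 = 1879.0625
R_c = M/A = 1879.0625/233.8750 = 8.0345 mm
θ = 356° = 6.213372 rad
V = θ·R_c·A = 6.213372·8.0345·233.8750 = 11675.315 mm³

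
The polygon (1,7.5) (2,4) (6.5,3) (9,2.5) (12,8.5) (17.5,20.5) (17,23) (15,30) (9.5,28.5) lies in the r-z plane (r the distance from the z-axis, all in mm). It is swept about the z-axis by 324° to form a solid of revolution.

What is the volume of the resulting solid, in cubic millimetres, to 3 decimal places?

Profile (r,z), 9 vertices: (1,7.5) (2,4) (6.5,3) (9,2.5) (12,8.5) (17.5,20.5) (17,23) (15,30) (9.5,28.5)
edge 0: (1,7.5)→(2,4)  cross = 1·4 − 2·7.5 = -11.0000; (r_i+r_j)·cross = 3·-11.0000 = -33.0000
edge 1: (2,4)→(6.5,3)  cross = 2·3 − 6.5·4 = -20.0000; (r_i+r_j)·cross = 8.5·-20.0000 = -170.0000
edge 2: (6.5,3)→(9,2.5)  cross = 6.5·2.5 − 9·3 = -10.7500; (r_i+r_j)·cross = 15.5·-10.7500 = -166.6250
edge 3: (9,2.5)→(12,8.5)  cross = 9·8.5 − 12·2.5 = 46.5000; (r_i+r_j)·cross = 21·46.5000 = 976.5000
edge 4: (12,8.5)→(17.5,20.5)  cross = 12·20.5 − 17.5·8.5 = 97.2500; (r_i+r_j)·cross = 29.5·97.2500 = 2868.8750
edge 5: (17.5,20.5)→(17,23)  cross = 17.5·23 − 17·20.5 = 54.0000; (r_i+r_j)·cross = 34.5·54.0000 = 1863.0000
edge 6: (17,23)→(15,30)  cross = 17·30 − 15·23 = 165.0000; (r_i+r_j)·cross = 32·165.0000 = 5280.0000
edge 7: (15,30)→(9.5,28.5)  cross = 15·28.5 − 9.5·30 = 142.5000; (r_i+r_j)·cross = 24.5·142.5000 = 3491.2500
edge 8: (9.5,28.5)→(1,7.5)  cross = 9.5·7.5 − 1·28.5 = 42.7500; (r_i+r_j)·cross = 10.5·42.7500 = 448.8750
Σcross = 506.2500 → A = |Σcross|/2 = 253.1250 mm²
Σ(r_i+r_j)·cross = 14558.8750 → first moment M = |Σ|/6 = 2426.4792
R_c = M/A = 2426.4792/253.1250 = 9.5861 mm
θ = 324° = 5.654867 rad
V = θ·R_c·A = 5.654867·9.5861·253.1250 = 13721.416 mm³

Volume = 13721.416 mm³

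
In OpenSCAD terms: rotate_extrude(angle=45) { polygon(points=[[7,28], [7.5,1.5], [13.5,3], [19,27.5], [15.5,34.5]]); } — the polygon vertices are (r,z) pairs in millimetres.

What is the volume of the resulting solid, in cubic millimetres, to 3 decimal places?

Profile (r,z), 5 vertices: (7,28) (7.5,1.5) (13.5,3) (19,27.5) (15.5,34.5)
edge 0: (7,28)→(7.5,1.5)  cross = 7·1.5 − 7.5·28 = -199.5000; (r_i+r_j)·cross = 14.5·-199.5000 = -2892.7500
edge 1: (7.5,1.5)→(13.5,3)  cross = 7.5·3 − 13.5·1.5 = 2.2500; (r_i+r_j)·cross = 21·2.2500 = 47.2500
edge 2: (13.5,3)→(19,27.5)  cross = 13.5·27.5 − 19·3 = 314.2500; (r_i+r_j)·cross = 32.5·314.2500 = 10213.1250
edge 3: (19,27.5)→(15.5,34.5)  cross = 19·34.5 − 15.5·27.5 = 229.2500; (r_i+r_j)·cross = 34.5·229.2500 = 7909.1250
edge 4: (15.5,34.5)→(7,28)  cross = 15.5·28 − 7·34.5 = 192.5000; (r_i+r_j)·cross = 22.5·192.5000 = 4331.2500
Σcross = 538.7500 → A = |Σcross|/2 = 269.3750 mm²
Σ(r_i+r_j)·cross = 19608.0000 → first moment M = |Σ|/6 = 3268.0000
R_c = M/A = 3268.0000/269.3750 = 12.1318 mm
θ = 45° = 0.785398 rad
V = θ·R_c·A = 0.785398·12.1318·269.3750 = 2566.681 mm³

Volume = 2566.681 mm³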